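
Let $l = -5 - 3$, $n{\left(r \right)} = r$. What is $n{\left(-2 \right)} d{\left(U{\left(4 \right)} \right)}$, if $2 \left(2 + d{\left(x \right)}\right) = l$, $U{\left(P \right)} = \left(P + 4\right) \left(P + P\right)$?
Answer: $12$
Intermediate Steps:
$l = -8$
$U{\left(P \right)} = 2 P \left(4 + P\right)$ ($U{\left(P \right)} = \left(4 + P\right) 2 P = 2 P \left(4 + P\right)$)
$d{\left(x \right)} = -6$ ($d{\left(x \right)} = -2 + \frac{1}{2} \left(-8\right) = -2 - 4 = -6$)
$n{\left(-2 \right)} d{\left(U{\left(4 \right)} \right)} = \left(-2\right) \left(-6\right) = 12$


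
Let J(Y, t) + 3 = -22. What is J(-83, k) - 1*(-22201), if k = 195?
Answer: 22176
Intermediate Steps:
J(Y, t) = -25 (J(Y, t) = -3 - 22 = -25)
J(-83, k) - 1*(-22201) = -25 - 1*(-22201) = -25 + 22201 = 22176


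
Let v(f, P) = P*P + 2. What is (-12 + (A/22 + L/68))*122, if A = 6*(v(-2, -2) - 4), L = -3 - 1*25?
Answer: -270718/187 ≈ -1447.7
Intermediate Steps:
L = -28 (L = -3 - 25 = -28)
v(f, P) = 2 + P² (v(f, P) = P² + 2 = 2 + P²)
A = 12 (A = 6*((2 + (-2)²) - 4) = 6*((2 + 4) - 4) = 6*(6 - 4) = 6*2 = 12)
(-12 + (A/22 + L/68))*122 = (-12 + (12/22 - 28/68))*122 = (-12 + (12*(1/22) - 28*1/68))*122 = (-12 + (6/11 - 7/17))*122 = (-12 + 25/187)*122 = -2219/187*122 = -270718/187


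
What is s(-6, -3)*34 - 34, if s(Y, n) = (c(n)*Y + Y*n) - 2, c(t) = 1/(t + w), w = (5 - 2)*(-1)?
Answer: 544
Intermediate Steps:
w = -3 (w = 3*(-1) = -3)
c(t) = 1/(-3 + t) (c(t) = 1/(t - 3) = 1/(-3 + t))
s(Y, n) = -2 + Y*n + Y/(-3 + n) (s(Y, n) = (Y/(-3 + n) + Y*n) - 2 = (Y*n + Y/(-3 + n)) - 2 = -2 + Y*n + Y/(-3 + n))
s(-6, -3)*34 - 34 = ((-6 + (-3 - 3)*(-2 - 6*(-3)))/(-3 - 3))*34 - 34 = ((-6 - 6*(-2 + 18))/(-6))*34 - 34 = -(-6 - 6*16)/6*34 - 34 = -(-6 - 96)/6*34 - 34 = -⅙*(-102)*34 - 34 = 17*34 - 34 = 578 - 34 = 544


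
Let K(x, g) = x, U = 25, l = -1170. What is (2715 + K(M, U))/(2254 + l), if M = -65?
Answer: 1325/542 ≈ 2.4446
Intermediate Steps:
(2715 + K(M, U))/(2254 + l) = (2715 - 65)/(2254 - 1170) = 2650/1084 = 2650*(1/1084) = 1325/542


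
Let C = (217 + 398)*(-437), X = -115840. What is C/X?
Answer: 53751/23168 ≈ 2.3201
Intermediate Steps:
C = -268755 (C = 615*(-437) = -268755)
C/X = -268755/(-115840) = -268755*(-1/115840) = 53751/23168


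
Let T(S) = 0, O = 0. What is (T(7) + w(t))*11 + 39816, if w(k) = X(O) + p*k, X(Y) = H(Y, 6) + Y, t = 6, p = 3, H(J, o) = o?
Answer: 40080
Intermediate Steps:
X(Y) = 6 + Y
w(k) = 6 + 3*k (w(k) = (6 + 0) + 3*k = 6 + 3*k)
(T(7) + w(t))*11 + 39816 = (0 + (6 + 3*6))*11 + 39816 = (0 + (6 + 18))*11 + 39816 = (0 + 24)*11 + 39816 = 24*11 + 39816 = 264 + 39816 = 40080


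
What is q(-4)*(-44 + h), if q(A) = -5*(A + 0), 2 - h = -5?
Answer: -740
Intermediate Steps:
h = 7 (h = 2 - 1*(-5) = 2 + 5 = 7)
q(A) = -5*A
q(-4)*(-44 + h) = (-5*(-4))*(-44 + 7) = 20*(-37) = -740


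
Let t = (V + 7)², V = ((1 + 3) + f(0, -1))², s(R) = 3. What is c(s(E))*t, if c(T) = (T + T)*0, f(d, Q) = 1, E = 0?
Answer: 0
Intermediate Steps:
V = 25 (V = ((1 + 3) + 1)² = (4 + 1)² = 5² = 25)
c(T) = 0 (c(T) = (2*T)*0 = 0)
t = 1024 (t = (25 + 7)² = 32² = 1024)
c(s(E))*t = 0*1024 = 0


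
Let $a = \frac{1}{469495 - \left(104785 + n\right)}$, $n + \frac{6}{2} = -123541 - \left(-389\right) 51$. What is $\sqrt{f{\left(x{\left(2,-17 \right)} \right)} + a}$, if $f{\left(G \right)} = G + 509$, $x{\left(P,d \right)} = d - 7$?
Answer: $\frac{6 \sqrt{2955975483265}}{468415} \approx 22.023$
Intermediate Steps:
$n = -103705$ ($n = -3 - \left(123541 - 19839\right) = -3 - 103702 = -103705$)
$x{\left(P,d \right)} = -7 + d$ ($x{\left(P,d \right)} = d - 7 = -7 + d$)
$f{\left(G \right)} = 509 + G$
$a = \frac{1}{468415}$ ($a = \frac{1}{469495 - 1080} = \frac{1}{468415} \approx 2.1349 \cdot 10^{-6}$)
$\sqrt{f{\left(x{\left(2,-17 \right)} \right)} + a} = \sqrt{\left(509 - 24\right) + \frac{1}{468415}} = \sqrt{485 + \frac{1}{468415}} = \sqrt{\frac{227181276}{468415}} = \frac{6 \sqrt{2955975483265}}{468415}$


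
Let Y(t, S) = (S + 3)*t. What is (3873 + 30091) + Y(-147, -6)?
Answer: 34405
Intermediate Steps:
Y(t, S) = t*(3 + S) (Y(t, S) = (3 + S)*t = t*(3 + S))
(3873 + 30091) + Y(-147, -6) = (3873 + 30091) - 147*(3 - 6) = 33964 - 147*(-3) = 33964 + 441 = 34405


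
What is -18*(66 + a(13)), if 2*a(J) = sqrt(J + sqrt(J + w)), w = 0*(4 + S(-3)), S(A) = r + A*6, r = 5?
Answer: -1188 - 9*sqrt(13 + sqrt(13)) ≈ -1224.7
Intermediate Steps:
S(A) = 5 + 6*A (S(A) = 5 + A*6 = 5 + 6*A)
w = 0 (w = 0*(4 + (5 + 6*(-3))) = 0*(4 + (5 - 18)) = 0*(4 - 13) = 0*(-9) = 0)
a(J) = sqrt(J + sqrt(J))/2 (a(J) = sqrt(J + sqrt(J + 0))/2 = sqrt(J + sqrt(J))/2)
-18*(66 + a(13)) = -18*(66 + sqrt(13 + sqrt(13))/2) = -1188 - 9*sqrt(13 + sqrt(13))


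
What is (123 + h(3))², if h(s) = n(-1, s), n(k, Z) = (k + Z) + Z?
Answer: 16384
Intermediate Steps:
n(k, Z) = k + 2*Z (n(k, Z) = (Z + k) + Z = k + 2*Z)
h(s) = -1 + 2*s
(123 + h(3))² = (123 + (-1 + 2*3))² = (123 + (-1 + 6))² = (123 + 5)² = 128² = 16384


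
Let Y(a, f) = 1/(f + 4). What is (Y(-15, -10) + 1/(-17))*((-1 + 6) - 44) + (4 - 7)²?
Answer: 605/34 ≈ 17.794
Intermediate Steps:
Y(a, f) = 1/(4 + f)
(Y(-15, -10) + 1/(-17))*((-1 + 6) - 44) + (4 - 7)² = (1/(4 - 10) + 1/(-17))*((-1 + 6) - 44) + (4 - 7)² = (1/(-6) - 1/17)*(5 - 44) + (-3)² = (-⅙ - 1/17)*(-39) + 9 = -23/102*(-39) + 9 = 299/34 + 9 = 605/34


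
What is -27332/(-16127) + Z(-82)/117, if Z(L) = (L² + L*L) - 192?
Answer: 216977356/1886859 ≈ 114.99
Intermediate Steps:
Z(L) = -192 + 2*L² (Z(L) = (L² + L²) - 192 = 2*L² - 192 = -192 + 2*L²)
-27332/(-16127) + Z(-82)/117 = -27332/(-16127) + (-192 + 2*(-82)²)/117 = -27332*(-1/16127) + (-192 + 2*6724)*(1/117) = 27332/16127 + (-192 + 13448)*(1/117) = 27332/16127 + 13256*(1/117) = 27332/16127 + 13256/117 = 216977356/1886859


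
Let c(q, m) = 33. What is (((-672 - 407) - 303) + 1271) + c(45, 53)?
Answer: -78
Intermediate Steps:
(((-672 - 407) - 303) + 1271) + c(45, 53) = (((-672 - 407) - 303) + 1271) + 33 = ((-1079 - 303) + 1271) + 33 = (-1382 + 1271) + 33 = -111 + 33 = -78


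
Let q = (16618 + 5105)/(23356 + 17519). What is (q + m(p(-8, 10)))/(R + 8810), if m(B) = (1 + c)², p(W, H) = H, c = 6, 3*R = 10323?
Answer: 674866/166919875 ≈ 0.0040431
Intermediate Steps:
R = 3441 (R = (⅓)*10323 = 3441)
m(B) = 49 (m(B) = (1 + 6)² = 7² = 49)
q = 7241/13625 (q = 21723/40875 = 21723*(1/40875) = 7241/13625 ≈ 0.53145)
(q + m(p(-8, 10)))/(R + 8810) = (7241/13625 + 49)/(3441 + 8810) = (674866/13625)/12251 = (674866/13625)*(1/12251) = 674866/166919875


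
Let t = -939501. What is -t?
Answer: 939501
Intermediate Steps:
-t = -1*(-939501) = 939501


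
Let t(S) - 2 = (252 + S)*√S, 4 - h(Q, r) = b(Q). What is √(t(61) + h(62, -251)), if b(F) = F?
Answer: √(-56 + 313*√61) ≈ 48.873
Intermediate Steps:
h(Q, r) = 4 - Q
t(S) = 2 + √S*(252 + S) (t(S) = 2 + (252 + S)*√S = 2 + √S*(252 + S))
√(t(61) + h(62, -251)) = √((2 + 61^(3/2) + 252*√61) + (4 - 1*62)) = √((2 + 61*√61 + 252*√61) + (4 - 62)) = √((2 + 313*√61) - 58) = √(-56 + 313*√61)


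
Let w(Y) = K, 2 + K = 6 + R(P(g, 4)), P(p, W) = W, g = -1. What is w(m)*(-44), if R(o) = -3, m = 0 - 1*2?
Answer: -44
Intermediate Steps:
m = -2 (m = 0 - 2 = -2)
K = 1 (K = -2 + (6 - 3) = -2 + 3 = 1)
w(Y) = 1
w(m)*(-44) = 1*(-44) = -44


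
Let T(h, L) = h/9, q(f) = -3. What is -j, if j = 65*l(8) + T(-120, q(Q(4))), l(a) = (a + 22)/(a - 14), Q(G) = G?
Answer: 1015/3 ≈ 338.33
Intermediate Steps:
l(a) = (22 + a)/(-14 + a)
T(h, L) = h/9 (T(h, L) = h*(1/9) = h/9)
j = -1015/3 (j = 65*((22 + 8)/(-14 + 8)) + (1/9)*(-120) = 65*(30/(-6)) - 40/3 = 65*(-1/6*30) - 40/3 = 65*(-5) - 40/3 = -325 - 40/3 = -1015/3 ≈ -338.33)
-j = -1*(-1015/3) = 1015/3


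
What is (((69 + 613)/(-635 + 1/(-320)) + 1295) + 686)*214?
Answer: 86097109374/203201 ≈ 4.2370e+5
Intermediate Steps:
(((69 + 613)/(-635 + 1/(-320)) + 1295) + 686)*214 = ((682/(-635 - 1/320) + 1295) + 686)*214 = ((682/(-203201/320) + 1295) + 686)*214 = ((682*(-320/203201) + 1295) + 686)*214 = ((-218240/203201 + 1295) + 686)*214 = (262927055/203201 + 686)*214 = (402322941/203201)*214 = 86097109374/203201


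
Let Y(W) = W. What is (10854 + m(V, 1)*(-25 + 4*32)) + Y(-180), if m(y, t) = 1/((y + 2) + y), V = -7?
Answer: 127985/12 ≈ 10665.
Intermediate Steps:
m(y, t) = 1/(2 + 2*y) (m(y, t) = 1/((2 + y) + y) = 1/(2 + 2*y))
(10854 + m(V, 1)*(-25 + 4*32)) + Y(-180) = (10854 + (1/(2*(1 - 7)))*(-25 + 4*32)) - 180 = (10854 + ((½)/(-6))*(-25 + 128)) - 180 = (10854 + ((½)*(-⅙))*103) - 180 = (10854 - 1/12*103) - 180 = (10854 - 103/12) - 180 = 130145/12 - 180 = 127985/12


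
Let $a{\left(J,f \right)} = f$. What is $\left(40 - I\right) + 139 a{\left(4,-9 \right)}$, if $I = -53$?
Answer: $-1158$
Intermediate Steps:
$\left(40 - I\right) + 139 a{\left(4,-9 \right)} = \left(40 - -53\right) + 139 \left(-9\right) = \left(40 + 53\right) - 1251 = 93 - 1251 = -1158$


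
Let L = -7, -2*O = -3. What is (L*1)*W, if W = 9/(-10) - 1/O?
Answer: 329/30 ≈ 10.967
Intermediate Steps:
O = 3/2 (O = -½*(-3) = 3/2 ≈ 1.5000)
W = -47/30 (W = 9/(-10) - 1/3/2 = 9*(-⅒) - 1*⅔ = -9/10 - ⅔ = -47/30 ≈ -1.5667)
(L*1)*W = -7*1*(-47/30) = -7*(-47/30) = 329/30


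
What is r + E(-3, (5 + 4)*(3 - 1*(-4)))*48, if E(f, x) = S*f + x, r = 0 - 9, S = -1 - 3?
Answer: 3591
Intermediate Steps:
S = -4
r = -9
E(f, x) = x - 4*f (E(f, x) = -4*f + x = x - 4*f)
r + E(-3, (5 + 4)*(3 - 1*(-4)))*48 = -9 + ((5 + 4)*(3 - 1*(-4)) - 4*(-3))*48 = -9 + (9*(3 + 4) + 12)*48 = -9 + (9*7 + 12)*48 = -9 + (63 + 12)*48 = -9 + 75*48 = -9 + 3600 = 3591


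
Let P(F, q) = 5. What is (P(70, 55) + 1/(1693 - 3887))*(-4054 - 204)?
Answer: -23353001/1097 ≈ -21288.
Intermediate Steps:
(P(70, 55) + 1/(1693 - 3887))*(-4054 - 204) = (5 + 1/(1693 - 3887))*(-4054 - 204) = (5 + 1/(-2194))*(-4258) = (5 - 1/2194)*(-4258) = (10969/2194)*(-4258) = -23353001/1097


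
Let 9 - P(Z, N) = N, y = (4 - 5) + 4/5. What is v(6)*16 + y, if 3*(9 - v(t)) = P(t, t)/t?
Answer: 2117/15 ≈ 141.13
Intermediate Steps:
y = -⅕ (y = -1 + 4*(⅕) = -1 + ⅘ = -⅕ ≈ -0.20000)
P(Z, N) = 9 - N
v(t) = 9 - (9 - t)/(3*t)
v(6)*16 + y = (28/3 - 3/6)*16 - ⅕ = (28/3 - 3*⅙)*16 - ⅕ = (28/3 - ½)*16 - ⅕ = (53/6)*16 - ⅕ = 424/3 - ⅕ = 2117/15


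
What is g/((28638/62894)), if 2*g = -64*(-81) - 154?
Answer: 79089205/14319 ≈ 5523.4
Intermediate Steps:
g = 2515 (g = (-64*(-81) - 154)/2 = (5184 - 154)/2 = (1/2)*5030 = 2515)
g/((28638/62894)) = 2515/((28638/62894)) = 2515/((28638*(1/62894))) = 2515/(14319/31447) = 2515*(31447/14319) = 79089205/14319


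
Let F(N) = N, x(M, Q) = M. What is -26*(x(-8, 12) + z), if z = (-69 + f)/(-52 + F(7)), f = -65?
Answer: 5876/45 ≈ 130.58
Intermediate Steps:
z = 134/45 (z = (-69 - 65)/(-52 + 7) = -134/(-45) = -134*(-1/45) = 134/45 ≈ 2.9778)
-26*(x(-8, 12) + z) = -26*(-8 + 134/45) = -26*(-226/45) = 5876/45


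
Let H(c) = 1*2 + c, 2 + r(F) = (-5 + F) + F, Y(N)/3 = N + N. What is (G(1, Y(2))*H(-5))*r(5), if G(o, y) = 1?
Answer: -9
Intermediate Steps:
Y(N) = 6*N (Y(N) = 3*(N + N) = 3*(2*N) = 6*N)
r(F) = -7 + 2*F (r(F) = -2 + ((-5 + F) + F) = -2 + (-5 + 2*F) = -7 + 2*F)
H(c) = 2 + c
(G(1, Y(2))*H(-5))*r(5) = (1*(2 - 5))*(-7 + 2*5) = (1*(-3))*(-7 + 10) = -3*3 = -9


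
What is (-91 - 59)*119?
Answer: -17850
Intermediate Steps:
(-91 - 59)*119 = -150*119 = -17850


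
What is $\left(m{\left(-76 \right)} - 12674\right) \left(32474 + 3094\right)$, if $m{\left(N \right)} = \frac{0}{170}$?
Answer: $-450788832$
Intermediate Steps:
$m{\left(N \right)} = 0$ ($m{\left(N \right)} = 0 \cdot \frac{1}{170} = 0$)
$\left(m{\left(-76 \right)} - 12674\right) \left(32474 + 3094\right) = \left(0 - 12674\right) \left(32474 + 3094\right) = \left(-12674\right) 35568 = -450788832$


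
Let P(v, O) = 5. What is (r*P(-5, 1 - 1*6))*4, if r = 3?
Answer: 60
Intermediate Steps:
(r*P(-5, 1 - 1*6))*4 = (3*5)*4 = 15*4 = 60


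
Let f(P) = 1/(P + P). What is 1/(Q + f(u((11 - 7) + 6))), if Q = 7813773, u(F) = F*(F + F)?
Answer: 400/3125509201 ≈ 1.2798e-7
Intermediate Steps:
u(F) = 2*F² (u(F) = F*(2*F) = 2*F²)
f(P) = 1/(2*P)
1/(Q + f(u((11 - 7) + 6))) = 1/(7813773 + 1/(2*((2*((11 - 7) + 6)²)))) = 1/(7813773 + 1/(2*((2*(4 + 6)²)))) = 1/(7813773 + 1/(2*((2*10²)))) = 1/(7813773 + 1/(2*((2*100)))) = 1/(7813773 + (½)/200) = 1/(7813773 + (½)*(1/200)) = 1/(7813773 + 1/400) = 1/(3125509201/400) = 400/3125509201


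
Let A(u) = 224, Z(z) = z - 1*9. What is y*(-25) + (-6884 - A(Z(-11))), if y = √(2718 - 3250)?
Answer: -7108 - 50*I*√133 ≈ -7108.0 - 576.63*I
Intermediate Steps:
Z(z) = -9 + z (Z(z) = z - 9 = -9 + z)
y = 2*I*√133 (y = √(-532) = 2*I*√133 ≈ 23.065*I)
y*(-25) + (-6884 - A(Z(-11))) = (2*I*√133)*(-25) + (-6884 - 1*224) = -50*I*√133 + (-6884 - 224) = -50*I*√133 - 7108 = -7108 - 50*I*√133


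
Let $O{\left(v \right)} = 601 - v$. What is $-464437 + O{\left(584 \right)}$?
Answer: $-464420$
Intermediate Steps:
$-464437 + O{\left(584 \right)} = -464437 + \left(601 - 584\right) = -464437 + 17 = -464420$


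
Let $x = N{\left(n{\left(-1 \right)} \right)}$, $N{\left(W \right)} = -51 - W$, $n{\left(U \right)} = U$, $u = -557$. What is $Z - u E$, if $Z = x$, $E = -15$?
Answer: $-8405$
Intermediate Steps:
$x = -50$ ($x = -51 - -1 = -51 + 1 = -50$)
$Z = -50$
$Z - u E = -50 - \left(-557\right) \left(-15\right) = -50 - 8355 = -8405$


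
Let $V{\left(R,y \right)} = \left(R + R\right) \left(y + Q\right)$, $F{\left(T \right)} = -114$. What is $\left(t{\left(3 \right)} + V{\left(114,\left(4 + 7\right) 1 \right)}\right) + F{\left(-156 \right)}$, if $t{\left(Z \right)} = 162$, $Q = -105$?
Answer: $-21384$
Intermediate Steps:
$V{\left(R,y \right)} = 2 R \left(-105 + y\right)$ ($V{\left(R,y \right)} = \left(R + R\right) \left(y - 105\right) = 2 R \left(-105 + y\right)$)
$\left(t{\left(3 \right)} + V{\left(114,\left(4 + 7\right) 1 \right)}\right) + F{\left(-156 \right)} = \left(162 + 2 \cdot 114 \left(-105 + \left(4 + 7\right) 1\right)\right) - 114 = \left(162 + 2 \cdot 114 \left(-105 + 11 \cdot 1\right)\right) - 114 = \left(162 + 2 \cdot 114 \left(-105 + 11\right)\right) - 114 = \left(162 + 2 \cdot 114 \left(-94\right)\right) - 114 = \left(162 - 21432\right) - 114 = -21270 - 114 = -21384$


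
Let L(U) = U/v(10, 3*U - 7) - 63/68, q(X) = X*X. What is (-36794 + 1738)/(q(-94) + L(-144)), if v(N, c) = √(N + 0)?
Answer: -7160780446400/1804665139493 - 11671123968*√10/1804665139493 ≈ -3.9884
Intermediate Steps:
v(N, c) = √N
q(X) = X²
L(U) = -63/68 + U*√10/10 (L(U) = U/(√10) - 63/68 = U*(√10/10) - 63*1/68 = U*√10/10 - 63/68 = -63/68 + U*√10/10)
(-36794 + 1738)/(q(-94) + L(-144)) = (-36794 + 1738)/((-94)² + (-63/68 + (⅒)*(-144)*√10)) = -35056/(8836 + (-63/68 - 72*√10/5)) = -35056/(600785/68 - 72*√10/5)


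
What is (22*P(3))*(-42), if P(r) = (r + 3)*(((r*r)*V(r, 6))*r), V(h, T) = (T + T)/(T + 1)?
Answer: -256608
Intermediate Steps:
V(h, T) = 2*T/(1 + T) (V(h, T) = (2*T)/(1 + T) = 2*T/(1 + T))
P(r) = 12*r**3*(3 + r)/7 (P(r) = (r + 3)*(((r*r)*(2*6/(1 + 6)))*r) = (3 + r)*((r**2*(2*6/7))*r) = (3 + r)*((r**2*(2*6*(1/7)))*r) = (3 + r)*((r**2*(12/7))*r) = (3 + r)*((12*r**2/7)*r) = (3 + r)*(12*r**3/7) = 12*r**3*(3 + r)/7)
(22*P(3))*(-42) = (22*((12/7)*3**3*(3 + 3)))*(-42) = (22*((12/7)*27*6))*(-42) = (22*(1944/7))*(-42) = (42768/7)*(-42) = -256608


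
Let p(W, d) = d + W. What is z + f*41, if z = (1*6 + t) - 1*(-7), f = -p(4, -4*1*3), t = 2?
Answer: 343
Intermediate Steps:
p(W, d) = W + d
f = 8 (f = -(4 - 4*1*3) = -(4 - 4*3) = -(4 - 12) = -1*(-8) = 8)
z = 15 (z = (1*6 + 2) - 1*(-7) = (6 + 2) + 7 = 8 + 7 = 15)
z + f*41 = 15 + 8*41 = 15 + 328 = 343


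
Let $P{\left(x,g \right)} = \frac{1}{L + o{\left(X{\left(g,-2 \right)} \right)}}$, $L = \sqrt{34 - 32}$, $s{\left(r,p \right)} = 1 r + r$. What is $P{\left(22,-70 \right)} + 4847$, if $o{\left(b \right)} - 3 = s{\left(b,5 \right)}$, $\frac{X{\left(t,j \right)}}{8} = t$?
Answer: $\frac{6047537772}{1247687} - \frac{\sqrt{2}}{1247687} \approx 4847.0$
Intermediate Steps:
$s{\left(r,p \right)} = 2 r$ ($s{\left(r,p \right)} = r + r = 2 r$)
$X{\left(t,j \right)} = 8 t$
$o{\left(b \right)} = 3 + 2 b$
$L = \sqrt{2} \approx 1.4142$
$P{\left(x,g \right)} = \frac{1}{3 + \sqrt{2} + 16 g}$ ($P{\left(x,g \right)} = \frac{1}{\sqrt{2} + \left(3 + 2 \cdot 8 g\right)} = \frac{1}{\sqrt{2} + \left(3 + 16 g\right)} = \frac{1}{3 + \sqrt{2} + 16 g}$)
$P{\left(22,-70 \right)} + 4847 = \frac{1}{3 + \sqrt{2} + 16 \left(-70\right)} + 4847 = \frac{1}{3 + \sqrt{2} - 1120} + 4847 = \frac{1}{-1117 + \sqrt{2}} + 4847 = 4847 + \frac{1}{-1117 + \sqrt{2}}$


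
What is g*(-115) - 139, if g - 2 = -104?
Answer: 11591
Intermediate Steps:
g = -102 (g = 2 - 104 = -102)
g*(-115) - 139 = -102*(-115) - 139 = 11730 - 139 = 11591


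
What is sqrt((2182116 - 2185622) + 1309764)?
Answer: sqrt(1306258) ≈ 1142.9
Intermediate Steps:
sqrt((2182116 - 2185622) + 1309764) = sqrt(-3506 + 1309764) = sqrt(1306258)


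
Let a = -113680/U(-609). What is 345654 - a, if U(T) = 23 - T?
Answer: 27320876/79 ≈ 3.4583e+5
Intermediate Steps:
a = -14210/79 (a = -113680/(23 - 1*(-609)) = -113680/(23 + 609) = -113680/632 = -113680*1/632 = -14210/79 ≈ -179.87)
345654 - a = 345654 - 1*(-14210/79) = 345654 + 14210/79 = 27320876/79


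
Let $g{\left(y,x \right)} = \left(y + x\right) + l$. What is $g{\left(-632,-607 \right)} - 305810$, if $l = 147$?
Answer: $-306902$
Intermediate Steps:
$g{\left(y,x \right)} = 147 + x + y$ ($g{\left(y,x \right)} = \left(y + x\right) + 147 = \left(x + y\right) + 147 = 147 + x + y$)
$g{\left(-632,-607 \right)} - 305810 = \left(147 - 607 - 632\right) - 305810 = -1092 - 305810 = -306902$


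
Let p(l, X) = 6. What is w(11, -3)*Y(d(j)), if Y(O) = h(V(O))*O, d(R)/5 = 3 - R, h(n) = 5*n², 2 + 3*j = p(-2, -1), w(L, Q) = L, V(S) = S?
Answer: 859375/27 ≈ 31829.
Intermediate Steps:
j = 4/3 (j = -⅔ + (⅓)*6 = -⅔ + 2 = 4/3 ≈ 1.3333)
d(R) = 15 - 5*R (d(R) = 5*(3 - R) = 15 - 5*R)
Y(O) = 5*O³ (Y(O) = (5*O²)*O = 5*O³)
w(11, -3)*Y(d(j)) = 11*(5*(15 - 5*4/3)³) = 11*(5*(15 - 20/3)³) = 11*(5*(25/3)³) = 11*(5*(15625/27)) = 11*(78125/27) = 859375/27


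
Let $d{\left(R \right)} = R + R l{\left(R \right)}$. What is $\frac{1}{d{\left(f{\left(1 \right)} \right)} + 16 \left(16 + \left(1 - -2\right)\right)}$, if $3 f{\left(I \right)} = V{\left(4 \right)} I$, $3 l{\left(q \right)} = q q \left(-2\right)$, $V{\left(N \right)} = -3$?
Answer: $\frac{3}{911} \approx 0.0032931$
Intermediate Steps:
$l{\left(q \right)} = - \frac{2 q^{2}}{3}$ ($l{\left(q \right)} = \frac{q q \left(-2\right)}{3} = \frac{q^{2} \left(-2\right)}{3} = \frac{\left(-2\right) q^{2}}{3} = - \frac{2 q^{2}}{3}$)
$f{\left(I \right)} = - I$ ($f{\left(I \right)} = \frac{\left(-3\right) I}{3} = - I$)
$d{\left(R \right)} = R - \frac{2 R^{3}}{3}$ ($d{\left(R \right)} = R + R \left(- \frac{2 R^{2}}{3}\right) = R - \frac{2 R^{3}}{3}$)
$\frac{1}{d{\left(f{\left(1 \right)} \right)} + 16 \left(16 + \left(1 - -2\right)\right)} = \frac{1}{\left(\left(-1\right) 1 - \frac{2 \left(\left(-1\right) 1\right)^{3}}{3}\right) + 16 \left(16 + \left(1 - -2\right)\right)} = \frac{1}{\left(-1 - \frac{2 \left(-1\right)^{3}}{3}\right) + 16 \left(16 + \left(1 + 2\right)\right)} = \frac{1}{\left(-1 - - \frac{2}{3}\right) + 16 \left(16 + 3\right)} = \frac{1}{\left(-1 + \frac{2}{3}\right) + 16 \cdot 19} = \frac{1}{- \frac{1}{3} + 304} = \frac{1}{\frac{911}{3}} = \frac{3}{911}$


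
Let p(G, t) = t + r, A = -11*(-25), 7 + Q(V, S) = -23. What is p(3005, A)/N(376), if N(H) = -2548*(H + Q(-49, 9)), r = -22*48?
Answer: 781/881608 ≈ 0.00088588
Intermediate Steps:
Q(V, S) = -30 (Q(V, S) = -7 - 23 = -30)
A = 275
r = -1056
p(G, t) = -1056 + t (p(G, t) = t - 1056 = -1056 + t)
N(H) = 76440 - 2548*H (N(H) = -2548*(H - 30) = -2548*(-30 + H) = 76440 - 2548*H)
p(3005, A)/N(376) = (-1056 + 275)/(76440 - 2548*376) = -781/(76440 - 958048) = -781/(-881608) = -781*(-1/881608) = 781/881608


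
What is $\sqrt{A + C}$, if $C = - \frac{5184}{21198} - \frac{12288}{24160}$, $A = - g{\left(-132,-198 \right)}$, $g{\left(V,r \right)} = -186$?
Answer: $\frac{\sqrt{1318050302098170}}{2667415} \approx 13.611$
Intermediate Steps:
$A = 186$ ($A = \left(-1\right) \left(-186\right) = 186$)
$C = - \frac{2008992}{2667415}$ ($C = \left(-5184\right) \frac{1}{21198} - \frac{384}{755} = - \frac{864}{3533} - \frac{384}{755} = - \frac{2008992}{2667415} \approx -0.75316$)
$\sqrt{A + C} = \sqrt{186 - \frac{2008992}{2667415}} = \sqrt{\frac{494130198}{2667415}} = \frac{\sqrt{1318050302098170}}{2667415}$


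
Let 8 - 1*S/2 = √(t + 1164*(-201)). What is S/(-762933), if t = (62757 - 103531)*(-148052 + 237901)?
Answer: -16/762933 + 2*I*√3663737090/762933 ≈ -2.0972e-5 + 0.15867*I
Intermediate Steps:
t = -3663503126 (t = -40774*89849 = -3663503126)
S = 16 - 2*I*√3663737090 (S = 16 - 2*√(-3663503126 + 1164*(-201)) = 16 - 2*√(-3663503126 - 233964) = 16 - 2*I*√3663737090 ≈ 16.0 - 1.2106e+5*I)
S/(-762933) = (16 - 2*I*√3663737090)/(-762933) = (16 - 2*I*√3663737090)*(-1/762933) = -16/762933 + 2*I*√3663737090/762933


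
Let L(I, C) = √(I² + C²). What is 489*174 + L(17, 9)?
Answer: 85086 + √370 ≈ 85105.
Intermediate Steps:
L(I, C) = √(C² + I²)
489*174 + L(17, 9) = 489*174 + √(9² + 17²) = 85086 + √(81 + 289) = 85086 + √370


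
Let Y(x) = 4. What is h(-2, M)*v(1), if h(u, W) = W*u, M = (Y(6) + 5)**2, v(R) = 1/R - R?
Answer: 0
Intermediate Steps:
M = 81 (M = (4 + 5)**2 = 9**2 = 81)
h(-2, M)*v(1) = (81*(-2))*(1/1 - 1*1) = -162*(1 - 1) = -162*0 = 0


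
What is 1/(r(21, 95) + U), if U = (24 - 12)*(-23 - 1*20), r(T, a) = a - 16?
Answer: -1/437 ≈ -0.0022883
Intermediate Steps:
r(T, a) = -16 + a
U = -516 (U = 12*(-23 - 20) = 12*(-43) = -516)
1/(r(21, 95) + U) = 1/((-16 + 95) - 516) = 1/(79 - 516) = 1/(-437) = -1/437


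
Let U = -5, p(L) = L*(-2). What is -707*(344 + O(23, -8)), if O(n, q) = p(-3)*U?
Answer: -221998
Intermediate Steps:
p(L) = -2*L
O(n, q) = -30 (O(n, q) = -2*(-3)*(-5) = 6*(-5) = -30)
-707*(344 + O(23, -8)) = -707*(344 - 30) = -707*314 = -221998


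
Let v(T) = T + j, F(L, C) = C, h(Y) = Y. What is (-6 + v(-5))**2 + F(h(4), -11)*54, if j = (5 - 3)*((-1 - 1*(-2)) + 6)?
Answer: -585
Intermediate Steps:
j = 14 (j = 2*((-1 + 2) + 6) = 2*(1 + 6) = 2*7 = 14)
v(T) = 14 + T (v(T) = T + 14 = 14 + T)
(-6 + v(-5))**2 + F(h(4), -11)*54 = (-6 + (14 - 5))**2 - 11*54 = (-6 + 9)**2 - 594 = 3**2 - 594 = 9 - 594 = -585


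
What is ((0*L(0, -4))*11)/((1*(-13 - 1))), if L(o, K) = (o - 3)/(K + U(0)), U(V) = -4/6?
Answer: 0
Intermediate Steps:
U(V) = -2/3 (U(V) = -4*1/6 = -2/3)
L(o, K) = (-3 + o)/(-2/3 + K) (L(o, K) = (o - 3)/(K - 2/3) = (-3 + o)/(-2/3 + K))
((0*L(0, -4))*11)/((1*(-13 - 1))) = ((0*(3*(-3 + 0)/(-2 + 3*(-4))))*11)/((1*(-13 - 1))) = ((0*(3*(-3)/(-2 - 12)))*11)/((1*(-14))) = ((0*(3*(-3)/(-14)))*11)/(-14) = ((0*(3*(-1/14)*(-3)))*11)*(-1/14) = ((0*(9/14))*11)*(-1/14) = (0*11)*(-1/14) = 0*(-1/14) = 0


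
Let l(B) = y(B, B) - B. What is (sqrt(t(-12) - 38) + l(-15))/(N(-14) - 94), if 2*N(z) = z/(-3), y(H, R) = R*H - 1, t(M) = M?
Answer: -717/275 - 3*I*sqrt(2)/55 ≈ -2.6073 - 0.077139*I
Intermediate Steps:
y(H, R) = -1 + H*R (y(H, R) = H*R - 1 = -1 + H*R)
N(z) = -z/6 (N(z) = (z/(-3))/2 = (z*(-1/3))/2 = (-z/3)/2 = -z/6)
l(B) = -1 + B**2 - B (l(B) = (-1 + B*B) - B = (-1 + B**2) - B = -1 + B**2 - B)
(sqrt(t(-12) - 38) + l(-15))/(N(-14) - 94) = (sqrt(-12 - 38) + (-1 + (-15)**2 - 1*(-15)))/(-1/6*(-14) - 94) = (sqrt(-50) + (-1 + 225 + 15))/(7/3 - 94) = (5*I*sqrt(2) + 239)/(-275/3) = (239 + 5*I*sqrt(2))*(-3/275) = -717/275 - 3*I*sqrt(2)/55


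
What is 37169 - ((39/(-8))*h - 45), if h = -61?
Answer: 295333/8 ≈ 36917.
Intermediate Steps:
37169 - ((39/(-8))*h - 45) = 37169 - ((39/(-8))*(-61) - 45) = 37169 - ((39*(-1/8))*(-61) - 45) = 37169 - (-39/8*(-61) - 45) = 37169 - (2379/8 - 45) = 37169 - 1*2019/8 = 37169 - 2019/8 = 295333/8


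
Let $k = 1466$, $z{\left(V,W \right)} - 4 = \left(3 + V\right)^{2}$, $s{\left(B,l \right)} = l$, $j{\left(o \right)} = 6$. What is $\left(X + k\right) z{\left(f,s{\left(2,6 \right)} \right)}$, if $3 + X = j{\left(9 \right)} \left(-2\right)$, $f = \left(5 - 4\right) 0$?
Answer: $18863$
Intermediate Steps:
$f = 0$ ($f = 1 \cdot 0 = 0$)
$z{\left(V,W \right)} = 4 + \left(3 + V\right)^{2}$
$X = -15$ ($X = -3 + 6 \left(-2\right) = -3 - 12 = -15$)
$\left(X + k\right) z{\left(f,s{\left(2,6 \right)} \right)} = \left(-15 + 1466\right) \left(4 + \left(3 + 0\right)^{2}\right) = 1451 \left(4 + 3^{2}\right) = 1451 \left(4 + 9\right) = 1451 \cdot 13 = 18863$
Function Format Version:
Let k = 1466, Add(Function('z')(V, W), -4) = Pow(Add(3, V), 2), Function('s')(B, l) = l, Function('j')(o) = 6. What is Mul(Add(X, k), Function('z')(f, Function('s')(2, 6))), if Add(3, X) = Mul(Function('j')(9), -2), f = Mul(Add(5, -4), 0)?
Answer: 18863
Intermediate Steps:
f = 0 (f = Mul(1, 0) = 0)
Function('z')(V, W) = Add(4, Pow(Add(3, V), 2))
X = -15 (X = Add(-3, Mul(6, -2)) = Add(-3, -12) = -15)
Mul(Add(X, k), Function('z')(f, Function('s')(2, 6))) = Mul(Add(-15, 1466), Add(4, Pow(Add(3, 0), 2))) = Mul(1451, Add(4, Pow(3, 2))) = Mul(1451, Add(4, 9)) = Mul(1451, 13) = 18863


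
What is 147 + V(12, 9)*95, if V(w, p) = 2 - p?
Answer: -518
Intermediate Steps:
147 + V(12, 9)*95 = 147 + (2 - 1*9)*95 = 147 + (2 - 9)*95 = 147 - 7*95 = 147 - 665 = -518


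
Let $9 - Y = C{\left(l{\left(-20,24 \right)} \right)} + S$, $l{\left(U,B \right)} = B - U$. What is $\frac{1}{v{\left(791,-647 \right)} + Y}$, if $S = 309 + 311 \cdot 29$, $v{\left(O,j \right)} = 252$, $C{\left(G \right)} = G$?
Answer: $- \frac{1}{9111} \approx -0.00010976$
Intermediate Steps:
$S = 9328$ ($S = 309 + 9019 = 9328$)
$Y = -9363$ ($Y = 9 - \left(\left(24 - -20\right) + 9328\right) = 9 - \left(\left(24 + 20\right) + 9328\right) = 9 - \left(44 + 9328\right) = 9 - 9372 = -9363$)
$\frac{1}{v{\left(791,-647 \right)} + Y} = \frac{1}{252 - 9363} = \frac{1}{-9111} = - \frac{1}{9111}$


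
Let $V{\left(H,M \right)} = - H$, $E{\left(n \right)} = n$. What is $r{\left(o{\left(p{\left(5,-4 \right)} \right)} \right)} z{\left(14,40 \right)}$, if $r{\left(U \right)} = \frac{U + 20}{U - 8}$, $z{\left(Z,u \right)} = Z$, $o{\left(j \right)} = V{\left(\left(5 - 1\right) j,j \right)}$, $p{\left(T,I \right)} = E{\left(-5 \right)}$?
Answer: $\frac{140}{3} \approx 46.667$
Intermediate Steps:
$p{\left(T,I \right)} = -5$
$o{\left(j \right)} = - 4 j$ ($o{\left(j \right)} = - \left(5 - 1\right) j = - 4 j$)
$r{\left(U \right)} = \frac{20 + U}{-8 + U}$
$r{\left(o{\left(p{\left(5,-4 \right)} \right)} \right)} z{\left(14,40 \right)} = \frac{20 - -20}{-8 - -20} \cdot 14 = \frac{20 + 20}{-8 + 20} \cdot 14 = \frac{1}{12} \cdot 40 \cdot 14 = \frac{10}{3} \cdot 14 = \frac{140}{3}$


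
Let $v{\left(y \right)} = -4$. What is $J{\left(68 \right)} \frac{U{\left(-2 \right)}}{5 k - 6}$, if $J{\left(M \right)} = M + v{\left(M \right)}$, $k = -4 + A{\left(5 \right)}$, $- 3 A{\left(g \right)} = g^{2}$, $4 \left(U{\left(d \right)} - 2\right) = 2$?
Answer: $- \frac{480}{203} \approx -2.3645$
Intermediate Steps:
$U{\left(d \right)} = \frac{5}{2}$ ($U{\left(d \right)} = 2 + \frac{1}{4} \cdot 2 = 2 + \frac{1}{2} = \frac{5}{2}$)
$A{\left(g \right)} = - \frac{g^{2}}{3}$
$k = - \frac{37}{3}$ ($k = -4 - \frac{5^{2}}{3} = -4 - \frac{25}{3} = - \frac{37}{3} \approx -12.333$)
$J{\left(M \right)} = -4 + M$ ($J{\left(M \right)} = M - 4 = -4 + M$)
$J{\left(68 \right)} \frac{U{\left(-2 \right)}}{5 k - 6} = \left(-4 + 68\right) \frac{5}{2 \left(5 \left(- \frac{37}{3}\right) - 6\right)} = 64 \frac{5}{2 \left(- \frac{185}{3} - 6\right)} = 64 \frac{5}{2 \left(- \frac{203}{3}\right)} = 64 \cdot \frac{5}{2} \left(- \frac{3}{203}\right) = 64 \left(- \frac{15}{406}\right) = - \frac{480}{203}$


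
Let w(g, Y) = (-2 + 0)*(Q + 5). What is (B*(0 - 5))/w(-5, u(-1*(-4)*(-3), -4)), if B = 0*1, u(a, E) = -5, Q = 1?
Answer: 0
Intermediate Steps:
B = 0
w(g, Y) = -12 (w(g, Y) = (-2 + 0)*(1 + 5) = -2*6 = -12)
(B*(0 - 5))/w(-5, u(-1*(-4)*(-3), -4)) = (0*(0 - 5))/(-12) = -0*(-5) = -1/12*0 = 0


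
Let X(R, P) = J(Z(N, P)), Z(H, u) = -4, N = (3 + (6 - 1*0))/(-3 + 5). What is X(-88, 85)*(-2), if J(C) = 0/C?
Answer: 0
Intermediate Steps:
N = 9/2 (N = (3 + (6 + 0))/2 = (3 + 6)*(½) = 9*(½) = 9/2 ≈ 4.5000)
J(C) = 0
X(R, P) = 0
X(-88, 85)*(-2) = 0*(-2) = 0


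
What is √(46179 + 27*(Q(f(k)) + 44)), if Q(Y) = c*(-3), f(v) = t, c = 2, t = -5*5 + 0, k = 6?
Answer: 3*√5245 ≈ 217.27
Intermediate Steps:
t = -25 (t = -25 + 0 = -25)
f(v) = -25
Q(Y) = -6 (Q(Y) = 2*(-3) = -6)
√(46179 + 27*(Q(f(k)) + 44)) = √(46179 + 27*(-6 + 44)) = √(46179 + 27*38) = √(46179 + 1026) = √47205 = 3*√5245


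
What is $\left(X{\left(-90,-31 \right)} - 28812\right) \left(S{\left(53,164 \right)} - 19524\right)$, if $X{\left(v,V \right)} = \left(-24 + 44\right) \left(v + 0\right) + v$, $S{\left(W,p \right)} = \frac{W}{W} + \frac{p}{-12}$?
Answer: $599814740$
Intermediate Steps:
$S{\left(W,p \right)} = 1 - \frac{p}{12}$ ($S{\left(W,p \right)} = 1 + p \left(- \frac{1}{12}\right) = 1 - \frac{p}{12}$)
$X{\left(v,V \right)} = 21 v$ ($X{\left(v,V \right)} = 20 v + v = 21 v$)
$\left(X{\left(-90,-31 \right)} - 28812\right) \left(S{\left(53,164 \right)} - 19524\right) = \left(21 \left(-90\right) - 28812\right) \left(\left(1 - \frac{41}{3}\right) - 19524\right) = \left(-1890 - 28812\right) \left(\left(1 - \frac{41}{3}\right) - 19524\right) = - 30702 \left(- \frac{38}{3} - 19524\right) = \left(-30702\right) \left(- \frac{58610}{3}\right) = 599814740$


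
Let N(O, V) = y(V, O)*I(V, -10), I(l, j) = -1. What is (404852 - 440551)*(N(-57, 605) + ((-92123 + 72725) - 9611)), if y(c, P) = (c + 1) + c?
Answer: 1078823780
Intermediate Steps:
y(c, P) = 1 + 2*c (y(c, P) = (1 + c) + c = 1 + 2*c)
N(O, V) = -1 - 2*V (N(O, V) = (1 + 2*V)*(-1) = -1 - 2*V)
(404852 - 440551)*(N(-57, 605) + ((-92123 + 72725) - 9611)) = (404852 - 440551)*((-1 - 2*605) + ((-92123 + 72725) - 9611)) = -35699*((-1 - 1210) + (-19398 - 9611)) = -35699*(-1211 - 29009) = -35699*(-30220) = 1078823780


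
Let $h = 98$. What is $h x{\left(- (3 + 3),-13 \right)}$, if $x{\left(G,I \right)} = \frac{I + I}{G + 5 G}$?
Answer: $\frac{637}{9} \approx 70.778$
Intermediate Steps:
$x{\left(G,I \right)} = \frac{I}{3 G}$ ($x{\left(G,I \right)} = \frac{2 I}{6 G} = 2 I \frac{1}{6 G} = \frac{I}{3 G}$)
$h x{\left(- (3 + 3),-13 \right)} = 98 \cdot \frac{1}{3} \left(-13\right) \frac{1}{\left(-1\right) \left(3 + 3\right)} = 98 \cdot \frac{1}{3} \left(-13\right) \frac{1}{\left(-1\right) 6} = 98 \cdot \frac{1}{3} \left(-13\right) \frac{1}{-6} = 98 \cdot \frac{1}{3} \left(-13\right) \left(- \frac{1}{6}\right) = 98 \cdot \frac{13}{18} = \frac{637}{9}$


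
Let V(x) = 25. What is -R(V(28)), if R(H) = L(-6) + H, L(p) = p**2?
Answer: -61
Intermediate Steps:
R(H) = 36 + H (R(H) = (-6)**2 + H = 36 + H)
-R(V(28)) = -(36 + 25) = -1*61 = -61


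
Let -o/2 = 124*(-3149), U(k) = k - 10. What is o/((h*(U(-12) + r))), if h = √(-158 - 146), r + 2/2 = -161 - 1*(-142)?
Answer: 97619*I*√19/399 ≈ 1066.4*I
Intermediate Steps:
U(k) = -10 + k
r = -20 (r = -1 + (-161 - 1*(-142)) = -1 + (-161 + 142) = -1 - 19 = -20)
h = 4*I*√19 (h = √(-304) = 4*I*√19 ≈ 17.436*I)
o = 780952 (o = -248*(-3149) = -2*(-390476) = 780952)
o/((h*(U(-12) + r))) = 780952/(((4*I*√19)*((-10 - 12) - 20))) = 780952/(((4*I*√19)*(-22 - 20))) = 780952/(((4*I*√19)*(-42))) = 780952/((-168*I*√19)) = 780952*(I*√19/3192) = 97619*I*√19/399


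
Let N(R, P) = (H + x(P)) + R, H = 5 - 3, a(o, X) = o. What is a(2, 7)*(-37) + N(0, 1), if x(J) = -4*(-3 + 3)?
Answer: -72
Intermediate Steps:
x(J) = 0 (x(J) = -4*0 = 0)
H = 2
N(R, P) = 2 + R (N(R, P) = (2 + 0) + R = 2 + R)
a(2, 7)*(-37) + N(0, 1) = 2*(-37) + (2 + 0) = -74 + 2 = -72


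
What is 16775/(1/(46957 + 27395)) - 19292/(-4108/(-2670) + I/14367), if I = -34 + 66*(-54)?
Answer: 2567909644136955/2058874 ≈ 1.2472e+9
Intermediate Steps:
I = -3598 (I = -34 - 3564 = -3598)
16775/(1/(46957 + 27395)) - 19292/(-4108/(-2670) + I/14367) = 16775/(1/(46957 + 27395)) - 19292/(-4108/(-2670) - 3598/14367) = 16775/(1/74352) - 19292/(-4108*(-1/2670) - 3598*1/14367) = 16775/(1/74352) - 19292/(2054/1335 - 3598/14367) = 16775*74352 - 19292/8235496/6393315 = 1247254800 - 19292*6393315/8235496 = 1247254800 - 30834958245/2058874 = 2567909644136955/2058874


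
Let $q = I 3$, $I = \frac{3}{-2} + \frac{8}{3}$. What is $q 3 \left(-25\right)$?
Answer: $- \frac{525}{2} \approx -262.5$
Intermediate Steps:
$I = \frac{7}{6}$ ($I = 3 \left(- \frac{1}{2}\right) + 8 \cdot \frac{1}{3} = - \frac{3}{2} + \frac{8}{3} = \frac{7}{6} \approx 1.1667$)
$q = \frac{7}{2}$ ($q = \frac{7}{6} \cdot 3 = \frac{7}{2} \approx 3.5$)
$q 3 \left(-25\right) = \frac{7}{2} \cdot 3 \left(-25\right) = \frac{21}{2} \left(-25\right) = - \frac{525}{2}$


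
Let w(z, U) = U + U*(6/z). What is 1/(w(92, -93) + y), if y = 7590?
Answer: 46/344583 ≈ 0.00013349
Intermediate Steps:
w(z, U) = U + 6*U/z
1/(w(92, -93) + y) = 1/(-93*(6 + 92)/92 + 7590) = 1/(-93*1/92*98 + 7590) = 1/(-4557/46 + 7590) = 1/(344583/46) = 46/344583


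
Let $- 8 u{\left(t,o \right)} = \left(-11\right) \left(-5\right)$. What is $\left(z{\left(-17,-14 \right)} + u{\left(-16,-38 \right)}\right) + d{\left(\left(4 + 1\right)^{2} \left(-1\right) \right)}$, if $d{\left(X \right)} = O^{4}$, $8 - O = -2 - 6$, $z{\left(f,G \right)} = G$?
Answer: $\frac{524121}{8} \approx 65515.0$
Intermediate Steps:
$O = 16$ ($O = 8 - \left(-2 - 6\right) = 8 - -8 = 8 + 8 = 16$)
$u{\left(t,o \right)} = - \frac{55}{8}$ ($u{\left(t,o \right)} = - \frac{\left(-11\right) \left(-5\right)}{8} = \left(- \frac{1}{8}\right) 55 = - \frac{55}{8}$)
$d{\left(X \right)} = 65536$ ($d{\left(X \right)} = 16^{4} = 65536$)
$\left(z{\left(-17,-14 \right)} + u{\left(-16,-38 \right)}\right) + d{\left(\left(4 + 1\right)^{2} \left(-1\right) \right)} = \left(-14 - \frac{55}{8}\right) + 65536 = - \frac{167}{8} + 65536 = \frac{524121}{8}$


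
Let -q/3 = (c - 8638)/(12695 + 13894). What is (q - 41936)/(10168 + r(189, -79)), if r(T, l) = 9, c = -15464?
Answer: -371654666/90198751 ≈ -4.1204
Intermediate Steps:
q = 24102/8863 (q = -3*(-15464 - 8638)/(12695 + 13894) = -(-72306)/26589 = -3*(-8034/8863) = 24102/8863 ≈ 2.7194)
(q - 41936)/(10168 + r(189, -79)) = (24102/8863 - 41936)/(10168 + 9) = -371654666/8863/10177 = -371654666/8863*1/10177 = -371654666/90198751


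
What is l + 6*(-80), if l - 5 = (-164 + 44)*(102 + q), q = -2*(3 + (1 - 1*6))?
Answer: -13195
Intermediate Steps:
q = 4 (q = -2*(3 + (1 - 6)) = -2*(3 - 5) = -2*(-2) = 4)
l = -12715 (l = 5 + (-164 + 44)*(102 + 4) = 5 - 120*106 = 5 - 12720 = -12715)
l + 6*(-80) = -12715 + 6*(-80) = -12715 - 480 = -13195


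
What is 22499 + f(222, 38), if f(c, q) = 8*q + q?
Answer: 22841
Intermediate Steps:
f(c, q) = 9*q
22499 + f(222, 38) = 22499 + 9*38 = 22499 + 342 = 22841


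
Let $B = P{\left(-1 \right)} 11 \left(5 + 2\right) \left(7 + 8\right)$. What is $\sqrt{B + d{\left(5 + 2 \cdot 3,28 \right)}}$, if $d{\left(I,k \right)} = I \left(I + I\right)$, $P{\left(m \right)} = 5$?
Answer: $\sqrt{6017} \approx 77.569$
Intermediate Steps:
$d{\left(I,k \right)} = 2 I^{2}$ ($d{\left(I,k \right)} = I 2 I = 2 I^{2}$)
$B = 5775$ ($B = 5 \cdot 11 \left(5 + 2\right) \left(7 + 8\right) = 55 \cdot 7 \cdot 15 = 55 \cdot 105 = 5775$)
$\sqrt{B + d{\left(5 + 2 \cdot 3,28 \right)}} = \sqrt{5775 + 2 \left(5 + 2 \cdot 3\right)^{2}} = \sqrt{5775 + 2 \left(5 + 6\right)^{2}} = \sqrt{5775 + 2 \cdot 11^{2}} = \sqrt{5775 + 2 \cdot 121} = \sqrt{5775 + 242} = \sqrt{6017}$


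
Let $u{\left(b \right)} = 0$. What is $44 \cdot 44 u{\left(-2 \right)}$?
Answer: $0$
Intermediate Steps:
$44 \cdot 44 u{\left(-2 \right)} = 44 \cdot 44 \cdot 0 = 1936 \cdot 0 = 0$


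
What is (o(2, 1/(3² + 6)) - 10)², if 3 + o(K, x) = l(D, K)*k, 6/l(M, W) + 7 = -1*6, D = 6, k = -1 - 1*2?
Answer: 22801/169 ≈ 134.92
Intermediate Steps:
k = -3 (k = -1 - 2 = -3)
l(M, W) = -6/13 (l(M, W) = 6/(-7 - 1*6) = 6/(-7 - 6) = 6/(-13) = 6*(-1/13) = -6/13)
o(K, x) = -21/13 (o(K, x) = -3 - 6/13*(-3) = -3 + 18/13 = -21/13)
(o(2, 1/(3² + 6)) - 10)² = (-21/13 - 10)² = (-151/13)² = 22801/169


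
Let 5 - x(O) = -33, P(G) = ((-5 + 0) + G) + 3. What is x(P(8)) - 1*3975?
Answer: -3937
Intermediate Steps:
P(G) = -2 + G (P(G) = (-5 + G) + 3 = -2 + G)
x(O) = 38 (x(O) = 5 - 1*(-33) = 5 + 33 = 38)
x(P(8)) - 1*3975 = 38 - 1*3975 = 38 - 3975 = -3937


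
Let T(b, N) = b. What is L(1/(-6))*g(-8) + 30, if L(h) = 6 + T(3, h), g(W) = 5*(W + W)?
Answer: -690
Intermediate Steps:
g(W) = 10*W (g(W) = 5*(2*W) = 10*W)
L(h) = 9 (L(h) = 6 + 3 = 9)
L(1/(-6))*g(-8) + 30 = 9*(10*(-8)) + 30 = 9*(-80) + 30 = -720 + 30 = -690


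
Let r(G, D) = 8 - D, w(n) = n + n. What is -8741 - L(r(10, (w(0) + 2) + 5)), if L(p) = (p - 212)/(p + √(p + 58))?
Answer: -507189/58 + 211*√59/58 ≈ -8716.7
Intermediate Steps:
w(n) = 2*n
L(p) = (-212 + p)/(p + √(58 + p))
-8741 - L(r(10, (w(0) + 2) + 5)) = -8741 - (-212 + (8 - ((2*0 + 2) + 5)))/((8 - ((2*0 + 2) + 5)) + √(58 + (8 - ((2*0 + 2) + 5)))) = -8741 - (-212 + (8 - ((0 + 2) + 5)))/((8 - ((0 + 2) + 5)) + √(58 + (8 - ((0 + 2) + 5)))) = -8741 - (-212 + (8 - (2 + 5)))/((8 - (2 + 5)) + √(58 + (8 - (2 + 5)))) = -8741 - (-212 + (8 - 1*7))/((8 - 1*7) + √(58 + (8 - 1*7))) = -8741 - (-212 + (8 - 7))/((8 - 7) + √(58 + (8 - 7))) = -8741 - (-212 + 1)/(1 + √(58 + 1)) = -8741 - (-211)/(1 + √59) = -8741 + 211/(1 + √59)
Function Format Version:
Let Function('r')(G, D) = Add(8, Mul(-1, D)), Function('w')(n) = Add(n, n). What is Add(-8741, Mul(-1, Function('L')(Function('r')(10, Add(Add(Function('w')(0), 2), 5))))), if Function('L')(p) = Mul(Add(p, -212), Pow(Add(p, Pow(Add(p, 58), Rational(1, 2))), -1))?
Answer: Add(Rational(-507189, 58), Mul(Rational(211, 58), Pow(59, Rational(1, 2)))) ≈ -8716.7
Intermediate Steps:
Function('w')(n) = Mul(2, n)
Function('L')(p) = Mul(Pow(Add(p, Pow(Add(58, p), Rational(1, 2))), -1), Add(-212, p)) (Function('L')(p) = Mul(Add(-212, p), Pow(Add(p, Pow(Add(58, p), Rational(1, 2))), -1)) = Mul(Pow(Add(p, Pow(Add(58, p), Rational(1, 2))), -1), Add(-212, p)))
Add(-8741, Mul(-1, Function('L')(Function('r')(10, Add(Add(Function('w')(0), 2), 5))))) = Add(-8741, Mul(-1, Mul(Pow(Add(Add(8, Mul(-1, Add(Add(Mul(2, 0), 2), 5))), Pow(Add(58, Add(8, Mul(-1, Add(Add(Mul(2, 0), 2), 5)))), Rational(1, 2))), -1), Add(-212, Add(8, Mul(-1, Add(Add(Mul(2, 0), 2), 5))))))) = Add(-8741, Mul(-1, Mul(Pow(Add(Add(8, Mul(-1, Add(Add(0, 2), 5))), Pow(Add(58, Add(8, Mul(-1, Add(Add(0, 2), 5)))), Rational(1, 2))), -1), Add(-212, Add(8, Mul(-1, Add(Add(0, 2), 5))))))) = Add(-8741, Mul(-1, Mul(Pow(Add(Add(8, Mul(-1, Add(2, 5))), Pow(Add(58, Add(8, Mul(-1, Add(2, 5)))), Rational(1, 2))), -1), Add(-212, Add(8, Mul(-1, Add(2, 5))))))) = Add(-8741, Mul(-1, Mul(Pow(Add(Add(8, Mul(-1, 7)), Pow(Add(58, Add(8, Mul(-1, 7))), Rational(1, 2))), -1), Add(-212, Add(8, Mul(-1, 7)))))) = Add(-8741, Mul(-1, Mul(Pow(Add(Add(8, -7), Pow(Add(58, Add(8, -7)), Rational(1, 2))), -1), Add(-212, Add(8, -7))))) = Add(-8741, Mul(-1, Mul(Pow(Add(1, Pow(Add(58, 1), Rational(1, 2))), -1), Add(-212, 1)))) = Add(-8741, Mul(-1, Mul(Pow(Add(1, Pow(59, Rational(1, 2))), -1), -211))) = Add(-8741, Mul(-1, Mul(-211, Pow(Add(1, Pow(59, Rational(1, 2))), -1)))) = Add(-8741, Mul(211, Pow(Add(1, Pow(59, Rational(1, 2))), -1)))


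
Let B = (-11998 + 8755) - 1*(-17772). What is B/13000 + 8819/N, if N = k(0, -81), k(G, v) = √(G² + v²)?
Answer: 115823849/1053000 ≈ 109.99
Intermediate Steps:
B = 14529 (B = -3243 + 17772 = 14529)
N = 81 (N = √(0² + (-81)²) = √(0 + 6561) = √6561 = 81)
B/13000 + 8819/N = 14529/13000 + 8819/81 = 115823849/1053000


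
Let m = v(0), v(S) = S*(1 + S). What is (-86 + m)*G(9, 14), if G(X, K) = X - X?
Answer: 0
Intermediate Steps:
G(X, K) = 0
m = 0 (m = 0*(1 + 0) = 0*1 = 0)
(-86 + m)*G(9, 14) = (-86 + 0)*0 = -86*0 = 0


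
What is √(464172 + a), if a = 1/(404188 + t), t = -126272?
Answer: √8962848358596887/138958 ≈ 681.30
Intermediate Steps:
a = 1/277916 (a = 1/(404188 - 126272) = 1/277916 ≈ 3.5982e-6)
√(464172 + a) = √(464172 + 1/277916) = √(129000825553/277916) = √8962848358596887/138958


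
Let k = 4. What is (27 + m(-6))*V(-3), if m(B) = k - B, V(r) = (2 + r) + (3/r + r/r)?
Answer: -37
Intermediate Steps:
V(r) = 3 + r + 3/r (V(r) = (2 + r) + (3/r + 1) = (2 + r) + (1 + 3/r) = 3 + r + 3/r)
m(B) = 4 - B
(27 + m(-6))*V(-3) = (27 + (4 - 1*(-6)))*(3 - 3 + 3/(-3)) = (27 + (4 + 6))*(3 - 3 + 3*(-⅓)) = (27 + 10)*(3 - 3 - 1) = 37*(-1) = -37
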